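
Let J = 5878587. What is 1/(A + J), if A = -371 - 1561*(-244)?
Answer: 1/6259100 ≈ 1.5977e-7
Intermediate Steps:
A = 380513 (A = -371 + 380884 = 380513)
1/(A + J) = 1/(380513 + 5878587) = 1/6259100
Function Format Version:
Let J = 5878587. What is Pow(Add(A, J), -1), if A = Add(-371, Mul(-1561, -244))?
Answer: Rational(1, 6259100) ≈ 1.5977e-7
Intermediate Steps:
A = 380513 (A = Add(-371, 380884) = 380513)
Pow(Add(A, J), -1) = Pow(Add(380513, 5878587), -1) = Pow(6259100, -1) = Rational(1, 6259100)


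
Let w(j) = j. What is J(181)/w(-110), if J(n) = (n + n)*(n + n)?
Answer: -65522/55 ≈ -1191.3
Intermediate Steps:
J(n) = 4*n² (J(n) = (2*n)*(2*n) = 4*n²)
J(181)/w(-110) = (4*181²)/(-110) = (4*32761)*(-1/110) = 131044*(-1/110) = -65522/55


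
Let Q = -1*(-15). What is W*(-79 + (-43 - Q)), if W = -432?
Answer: 59184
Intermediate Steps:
Q = 15
W*(-79 + (-43 - Q)) = -432*(-79 + (-43 - 1*15)) = -432*(-79 + (-43 - 15)) = -432*(-79 - 58) = -432*(-137) = 59184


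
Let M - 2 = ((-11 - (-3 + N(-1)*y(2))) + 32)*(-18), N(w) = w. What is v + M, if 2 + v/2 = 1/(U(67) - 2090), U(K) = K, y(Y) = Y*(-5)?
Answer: -513844/2023 ≈ -254.00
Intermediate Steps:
y(Y) = -5*Y
v = -8094/2023 (v = -4 + 2/(67 - 2090) = -4 + 2/(-2023) = -4 + 2*(-1/2023) = -4 - 2/2023 = -8094/2023 ≈ -4.0010)
M = -250 (M = 2 + ((-11 - (-3 - (-5)*2)) + 32)*(-18) = 2 + ((-11 - (-3 - 1*(-10))) + 32)*(-18) = 2 + ((-11 - (-3 + 10)) + 32)*(-18) = 2 + ((-11 - 1*7) + 32)*(-18) = 2 + ((-11 - 7) + 32)*(-18) = 2 + (-18 + 32)*(-18) = 2 + 14*(-18) = 2 - 252 = -250)
v + M = -8094/2023 - 250 = -513844/2023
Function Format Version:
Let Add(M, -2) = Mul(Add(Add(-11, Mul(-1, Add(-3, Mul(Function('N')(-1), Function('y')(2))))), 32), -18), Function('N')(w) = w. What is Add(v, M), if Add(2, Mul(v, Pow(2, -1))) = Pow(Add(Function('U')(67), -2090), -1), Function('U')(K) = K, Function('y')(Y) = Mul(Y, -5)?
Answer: Rational(-513844, 2023) ≈ -254.00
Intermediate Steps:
Function('y')(Y) = Mul(-5, Y)
v = Rational(-8094, 2023) (v = Add(-4, Mul(2, Pow(Add(67, -2090), -1))) = Add(-4, Mul(2, Pow(-2023, -1))) = Add(-4, Mul(2, Rational(-1, 2023))) = Add(-4, Rational(-2, 2023)) = Rational(-8094, 2023) ≈ -4.0010)
M = -250 (M = Add(2, Mul(Add(Add(-11, Mul(-1, Add(-3, Mul(-1, Mul(-5, 2))))), 32), -18)) = Add(2, Mul(Add(Add(-11, Mul(-1, Add(-3, Mul(-1, -10)))), 32), -18)) = Add(2, Mul(Add(Add(-11, Mul(-1, Add(-3, 10))), 32), -18)) = Add(2, Mul(Add(Add(-11, Mul(-1, 7)), 32), -18)) = Add(2, Mul(Add(Add(-11, -7), 32), -18)) = Add(2, Mul(Add(-18, 32), -18)) = Add(2, Mul(14, -18)) = Add(2, -252) = -250)
Add(v, M) = Add(Rational(-8094, 2023), -250) = Rational(-513844, 2023)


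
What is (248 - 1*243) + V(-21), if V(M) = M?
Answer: -16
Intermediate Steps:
(248 - 1*243) + V(-21) = (248 - 1*243) - 21 = (248 - 243) - 21 = 5 - 21 = -16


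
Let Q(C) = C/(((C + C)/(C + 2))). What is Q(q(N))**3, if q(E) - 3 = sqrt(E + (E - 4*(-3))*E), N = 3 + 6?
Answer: 3095/8 + 819*sqrt(22)/8 ≈ 867.06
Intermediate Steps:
N = 9
q(E) = 3 + sqrt(E + E*(12 + E)) (q(E) = 3 + sqrt(E + (E - 4*(-3))*E) = 3 + sqrt(E + (E + 12)*E) = 3 + sqrt(E + (12 + E)*E) = 3 + sqrt(E + E*(12 + E)))
Q(C) = 1 + C/2 (Q(C) = C/(((2*C)/(2 + C))) = C/((2*C/(2 + C))) = C*((2 + C)/(2*C)) = 1 + C/2)
Q(q(N))**3 = (1 + (3 + sqrt(9*(13 + 9)))/2)**3 = (1 + (3 + sqrt(9*22))/2)**3 = (1 + (3 + sqrt(198))/2)**3 = (1 + (3 + 3*sqrt(22))/2)**3 = (1 + (3/2 + 3*sqrt(22)/2))**3 = (5/2 + 3*sqrt(22)/2)**3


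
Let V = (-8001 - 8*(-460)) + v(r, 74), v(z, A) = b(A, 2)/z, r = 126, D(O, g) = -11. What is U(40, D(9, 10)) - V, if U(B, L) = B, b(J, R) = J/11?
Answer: 3022136/693 ≈ 4360.9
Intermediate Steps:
b(J, R) = J/11 (b(J, R) = J*(1/11) = J/11)
v(z, A) = A/(11*z) (v(z, A) = (A/11)/z = A/(11*z))
V = -2994416/693 (V = (-8001 - 8*(-460)) + (1/11)*74/126 = (-8001 + 3680) + (1/11)*74*(1/126) = -4321 + 37/693 = -2994416/693 ≈ -4320.9)
U(40, D(9, 10)) - V = 40 - 1*(-2994416/693) = 40 + 2994416/693 = 3022136/693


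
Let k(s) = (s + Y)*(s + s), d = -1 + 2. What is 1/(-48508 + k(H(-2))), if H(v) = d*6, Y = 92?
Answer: -1/47332 ≈ -2.1127e-5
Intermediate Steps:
d = 1
H(v) = 6 (H(v) = 1*6 = 6)
k(s) = 2*s*(92 + s) (k(s) = (s + 92)*(s + s) = (92 + s)*(2*s) = 2*s*(92 + s))
1/(-48508 + k(H(-2))) = 1/(-48508 + 2*6*(92 + 6)) = 1/(-48508 + 2*6*98) = 1/(-48508 + 1176) = 1/(-47332) = -1/47332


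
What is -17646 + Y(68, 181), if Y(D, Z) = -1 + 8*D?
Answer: -17103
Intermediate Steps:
-17646 + Y(68, 181) = -17646 + (-1 + 8*68) = -17646 + (-1 + 544) = -17646 + 543 = -17103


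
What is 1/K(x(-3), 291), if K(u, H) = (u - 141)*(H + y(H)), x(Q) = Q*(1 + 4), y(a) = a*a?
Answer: -1/13255632 ≈ -7.5440e-8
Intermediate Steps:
y(a) = a²
x(Q) = 5*Q (x(Q) = Q*5 = 5*Q)
K(u, H) = (-141 + u)*(H + H²) (K(u, H) = (u - 141)*(H + H²) = (-141 + u)*(H + H²))
1/K(x(-3), 291) = 1/(291*(-141 + 5*(-3) - 141*291 + 291*(5*(-3)))) = 1/(291*(-141 - 15 - 41031 + 291*(-15))) = 1/(291*(-141 - 15 - 41031 - 4365)) = 1/(291*(-45552)) = 1/(-13255632) = -1/13255632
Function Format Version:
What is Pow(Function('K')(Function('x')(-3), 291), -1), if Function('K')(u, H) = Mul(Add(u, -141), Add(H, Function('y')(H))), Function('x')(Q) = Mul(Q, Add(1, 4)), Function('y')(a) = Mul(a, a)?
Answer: Rational(-1, 13255632) ≈ -7.5440e-8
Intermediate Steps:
Function('y')(a) = Pow(a, 2)
Function('x')(Q) = Mul(5, Q) (Function('x')(Q) = Mul(Q, 5) = Mul(5, Q))
Function('K')(u, H) = Mul(Add(-141, u), Add(H, Pow(H, 2))) (Function('K')(u, H) = Mul(Add(u, -141), Add(H, Pow(H, 2))) = Mul(Add(-141, u), Add(H, Pow(H, 2))))
Pow(Function('K')(Function('x')(-3), 291), -1) = Pow(Mul(291, Add(-141, Mul(5, -3), Mul(-141, 291), Mul(291, Mul(5, -3)))), -1) = Pow(Mul(291, Add(-141, -15, -41031, Mul(291, -15))), -1) = Pow(Mul(291, Add(-141, -15, -41031, -4365)), -1) = Pow(Mul(291, -45552), -1) = Pow(-13255632, -1) = Rational(-1, 13255632)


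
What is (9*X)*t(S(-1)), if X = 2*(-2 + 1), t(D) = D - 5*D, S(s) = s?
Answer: -72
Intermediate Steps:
t(D) = -4*D (t(D) = D - 5*D = -4*D)
X = -2 (X = 2*(-1) = -2)
(9*X)*t(S(-1)) = (9*(-2))*(-4*(-1)) = -18*4 = -72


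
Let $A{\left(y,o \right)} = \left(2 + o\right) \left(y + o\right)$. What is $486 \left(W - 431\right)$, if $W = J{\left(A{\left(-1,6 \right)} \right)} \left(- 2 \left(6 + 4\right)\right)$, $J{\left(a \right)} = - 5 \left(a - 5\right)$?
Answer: $1491534$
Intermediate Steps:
$A{\left(y,o \right)} = \left(2 + o\right) \left(o + y\right)$
$J{\left(a \right)} = 25 - 5 a$ ($J{\left(a \right)} = - 5 \left(-5 + a\right) = 25 - 5 a$)
$W = 3500$ ($W = \left(25 - 5 \left(6^{2} + 2 \cdot 6 + 2 \left(-1\right) + 6 \left(-1\right)\right)\right) \left(- 2 \left(6 + 4\right)\right) = \left(25 - 5 \left(36 + 12 - 2 - 6\right)\right) \left(\left(-2\right) 10\right) = \left(25 - 200\right) \left(-20\right) = \left(-175\right) \left(-20\right) = 3500$)
$486 \left(W - 431\right) = 486 \left(3500 - 431\right) = 486 \cdot 3069 = 1491534$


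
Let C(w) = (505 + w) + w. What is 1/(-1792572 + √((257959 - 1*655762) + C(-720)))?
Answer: -896286/1606657386961 - I*√398738/3213314773922 ≈ -5.5786e-7 - 1.9651e-10*I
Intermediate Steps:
C(w) = 505 + 2*w
1/(-1792572 + √((257959 - 1*655762) + C(-720))) = 1/(-1792572 + √((257959 - 1*655762) + (505 + 2*(-720)))) = 1/(-1792572 + √((257959 - 655762) + (505 - 1440))) = 1/(-1792572 + √(-397803 - 935)) = 1/(-1792572 + √(-398738)) = 1/(-1792572 + I*√398738)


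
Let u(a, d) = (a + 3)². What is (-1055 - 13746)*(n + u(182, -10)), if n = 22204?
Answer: -835205629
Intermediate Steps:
u(a, d) = (3 + a)²
(-1055 - 13746)*(n + u(182, -10)) = (-1055 - 13746)*(22204 + (3 + 182)²) = -14801*(22204 + 185²) = -14801*(22204 + 34225) = -14801*56429 = -835205629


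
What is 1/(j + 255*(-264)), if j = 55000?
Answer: -1/12320 ≈ -8.1169e-5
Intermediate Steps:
1/(j + 255*(-264)) = 1/(55000 + 255*(-264)) = 1/(55000 - 67320) = 1/(-12320) = -1/12320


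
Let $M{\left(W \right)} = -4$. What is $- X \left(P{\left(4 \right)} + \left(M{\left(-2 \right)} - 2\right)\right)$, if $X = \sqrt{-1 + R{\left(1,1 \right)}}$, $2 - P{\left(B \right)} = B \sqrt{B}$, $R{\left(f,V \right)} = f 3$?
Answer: $12 \sqrt{2} \approx 16.971$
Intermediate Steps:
$R{\left(f,V \right)} = 3 f$
$P{\left(B \right)} = 2 - B^{\frac{3}{2}}$ ($P{\left(B \right)} = 2 - B \sqrt{B} = 2 - B^{\frac{3}{2}}$)
$X = \sqrt{2}$ ($X = \sqrt{-1 + 3 \cdot 1} = \sqrt{-1 + 3} = \sqrt{2} \approx 1.4142$)
$- X \left(P{\left(4 \right)} + \left(M{\left(-2 \right)} - 2\right)\right) = - \sqrt{2} \left(\left(2 - 4^{\frac{3}{2}}\right) - 6\right) = - \sqrt{2} \left(\left(2 - 8\right) - 6\right) = - \sqrt{2} \left(-6 - 6\right) = - \sqrt{2} \left(-12\right) = - \left(-12\right) \sqrt{2} = 12 \sqrt{2}$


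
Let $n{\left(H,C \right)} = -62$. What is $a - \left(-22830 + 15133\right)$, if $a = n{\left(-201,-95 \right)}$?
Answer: $7635$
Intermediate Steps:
$a = -62$
$a - \left(-22830 + 15133\right) = -62 - \left(-22830 + 15133\right) = -62 - -7697 = -62 + 7697 = 7635$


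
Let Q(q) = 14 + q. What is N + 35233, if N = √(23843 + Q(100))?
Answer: 35233 + √23957 ≈ 35388.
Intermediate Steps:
N = √23957 (N = √(23843 + (14 + 100)) = √(23843 + 114) = √23957 ≈ 154.78)
N + 35233 = √23957 + 35233 = 35233 + √23957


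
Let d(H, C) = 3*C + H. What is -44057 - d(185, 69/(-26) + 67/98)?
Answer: -28178389/637 ≈ -44236.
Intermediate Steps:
d(H, C) = H + 3*C
-44057 - d(185, 69/(-26) + 67/98) = -44057 - (185 + 3*(69/(-26) + 67/98)) = -44057 - (185 + 3*(69*(-1/26) + 67*(1/98))) = -44057 - (185 + 3*(-69/26 + 67/98)) = -44057 - (185 + 3*(-1255/637)) = -44057 - (185 - 3765/637) = -44057 - 1*114080/637 = -44057 - 114080/637 = -28178389/637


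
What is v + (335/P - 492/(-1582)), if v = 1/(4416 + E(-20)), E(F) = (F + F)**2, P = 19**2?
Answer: 2128692207/1717874816 ≈ 1.2391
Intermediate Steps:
P = 361
E(F) = 4*F**2 (E(F) = (2*F)**2 = 4*F**2)
v = 1/6016 (v = 1/(4416 + 4*(-20)**2) = 1/(4416 + 4*400) = 1/(4416 + 1600) = 1/6016 ≈ 0.00016622)
v + (335/P - 492/(-1582)) = 1/6016 + (335/361 - 492/(-1582)) = 1/6016 + (335*(1/361) - 492*(-1/1582)) = 1/6016 + (335/361 + 246/791) = 1/6016 + 353791/285551 = 2128692207/1717874816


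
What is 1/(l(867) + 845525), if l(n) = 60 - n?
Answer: 1/844718 ≈ 1.1838e-6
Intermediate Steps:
1/(l(867) + 845525) = 1/((60 - 1*867) + 845525) = 1/((60 - 867) + 845525) = 1/(-807 + 845525) = 1/844718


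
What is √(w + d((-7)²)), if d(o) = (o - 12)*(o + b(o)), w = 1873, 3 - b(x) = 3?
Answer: √3686 ≈ 60.712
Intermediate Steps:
b(x) = 0 (b(x) = 3 - 1*3 = 3 - 3 = 0)
d(o) = o*(-12 + o) (d(o) = (o - 12)*(o + 0) = (-12 + o)*o = o*(-12 + o))
√(w + d((-7)²)) = √(1873 + (-7)²*(-12 + (-7)²)) = √(1873 + 49*(-12 + 49)) = √(1873 + 49*37) = √(1873 + 1813) = √3686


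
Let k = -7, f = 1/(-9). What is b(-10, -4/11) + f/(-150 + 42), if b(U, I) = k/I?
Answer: 4678/243 ≈ 19.251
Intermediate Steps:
f = -⅑ ≈ -0.11111
b(U, I) = -7/I
b(-10, -4/11) + f/(-150 + 42) = -7/((-4/11)) - 1/(9*(-150 + 42)) = -7/((-4*1/11)) - ⅑/(-108) = -7/(-4/11) - ⅑*(-1/108) = -7*(-11/4) + 1/972 = 77/4 + 1/972 = 4678/243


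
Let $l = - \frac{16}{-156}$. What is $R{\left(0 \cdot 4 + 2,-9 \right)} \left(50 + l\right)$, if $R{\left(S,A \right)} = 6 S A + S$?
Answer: $- \frac{207124}{39} \approx -5310.9$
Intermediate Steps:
$R{\left(S,A \right)} = S + 6 A S$ ($R{\left(S,A \right)} = 6 A S + S = S + 6 A S$)
$l = \frac{4}{39}$ ($l = \left(-16\right) \left(- \frac{1}{156}\right) = \frac{4}{39} \approx 0.10256$)
$R{\left(0 \cdot 4 + 2,-9 \right)} \left(50 + l\right) = \left(0 \cdot 4 + 2\right) \left(1 + 6 \left(-9\right)\right) \left(50 + \frac{4}{39}\right) = \left(0 + 2\right) \left(1 - 54\right) \frac{1954}{39} = 2 \left(-53\right) \frac{1954}{39} = \left(-106\right) \frac{1954}{39} = - \frac{207124}{39}$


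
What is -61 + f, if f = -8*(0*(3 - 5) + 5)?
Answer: -101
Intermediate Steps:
f = -40 (f = -8*(0*(-2) + 5) = -8*(0 + 5) = -8*5 = -40)
-61 + f = -61 - 40 = -101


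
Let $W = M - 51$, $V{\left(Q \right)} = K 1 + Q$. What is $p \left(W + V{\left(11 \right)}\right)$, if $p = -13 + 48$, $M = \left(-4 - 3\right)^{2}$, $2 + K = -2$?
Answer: $175$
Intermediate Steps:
$K = -4$ ($K = -2 - 2 = -4$)
$M = 49$ ($M = \left(-7\right)^{2} = 49$)
$V{\left(Q \right)} = -4 + Q$ ($V{\left(Q \right)} = \left(-4\right) 1 + Q = -4 + Q$)
$W = -2$ ($W = 49 - 51 = -2$)
$p = 35$
$p \left(W + V{\left(11 \right)}\right) = 35 \left(-2 + \left(-4 + 11\right)\right) = 35 \left(-2 + 7\right) = 35 \cdot 5 = 175$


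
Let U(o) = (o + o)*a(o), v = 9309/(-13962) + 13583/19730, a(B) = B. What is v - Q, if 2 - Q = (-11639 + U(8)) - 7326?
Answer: -432464854072/22955855 ≈ -18839.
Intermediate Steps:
v = 498273/22955855 (v = 9309*(-1/13962) + 13583*(1/19730) = -3103/4654 + 13583/19730 = 498273/22955855 ≈ 0.021706)
U(o) = 2*o² (U(o) = (o + o)*o = (2*o)*o = 2*o²)
Q = 18839 (Q = 2 - ((-11639 + 2*8²) - 7326) = 2 - ((-11639 + 2*64) - 7326) = 2 - ((-11639 + 128) - 7326) = 2 - (-11511 - 7326) = 2 - 1*(-18837) = 2 + 18837 = 18839)
v - Q = 498273/22955855 - 1*18839 = 498273/22955855 - 18839 = -432464854072/22955855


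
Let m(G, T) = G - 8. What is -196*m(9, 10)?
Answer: -196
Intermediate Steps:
m(G, T) = -8 + G
-196*m(9, 10) = -196*(-8 + 9) = -196*1 = -196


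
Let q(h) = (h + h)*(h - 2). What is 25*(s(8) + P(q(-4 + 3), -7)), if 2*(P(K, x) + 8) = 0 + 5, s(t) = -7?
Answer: -625/2 ≈ -312.50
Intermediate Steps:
q(h) = 2*h*(-2 + h) (q(h) = (2*h)*(-2 + h) = 2*h*(-2 + h))
P(K, x) = -11/2 (P(K, x) = -8 + (0 + 5)/2 = -8 + (½)*5 = -8 + 5/2 = -11/2)
25*(s(8) + P(q(-4 + 3), -7)) = 25*(-7 - 11/2) = 25*(-25/2) = -625/2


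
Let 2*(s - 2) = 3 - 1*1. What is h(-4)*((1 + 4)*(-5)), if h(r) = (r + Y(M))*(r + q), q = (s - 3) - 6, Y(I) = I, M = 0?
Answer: -1000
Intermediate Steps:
s = 3 (s = 2 + (3 - 1*1)/2 = 2 + (3 - 1)/2 = 2 + (½)*2 = 2 + 1 = 3)
q = -6 (q = (3 - 3) - 6 = 0 - 6 = -6)
h(r) = r*(-6 + r) (h(r) = (r + 0)*(r - 6) = r*(-6 + r))
h(-4)*((1 + 4)*(-5)) = (-4*(-6 - 4))*((1 + 4)*(-5)) = (-4*(-10))*(5*(-5)) = 40*(-25) = -1000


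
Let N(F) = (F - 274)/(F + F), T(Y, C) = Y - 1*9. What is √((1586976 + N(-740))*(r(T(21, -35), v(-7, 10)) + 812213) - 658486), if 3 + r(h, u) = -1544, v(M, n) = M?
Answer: √176122860725274470/370 ≈ 1.1342e+6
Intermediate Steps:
T(Y, C) = -9 + Y (T(Y, C) = Y - 9 = -9 + Y)
r(h, u) = -1547 (r(h, u) = -3 - 1544 = -1547)
N(F) = (-274 + F)/(2*F) (N(F) = (-274 + F)/((2*F)) = (-274 + F)*(1/(2*F)) = (-274 + F)/(2*F))
√((1586976 + N(-740))*(r(T(21, -35), v(-7, 10)) + 812213) - 658486) = √((1586976 + (½)*(-274 - 740)/(-740))*(-1547 + 812213) - 658486) = √((1586976 + (½)*(-1/740)*(-1014))*810666 - 658486) = √((1586976 + 507/740)*810666 - 658486) = √((1174362747/740)*810666 - 658486) = √(476007975329751/370 - 658486) = √(476007731689931/370) = √176122860725274470/370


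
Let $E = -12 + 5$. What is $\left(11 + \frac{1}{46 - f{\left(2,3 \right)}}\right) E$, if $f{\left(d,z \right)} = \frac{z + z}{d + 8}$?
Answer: $- \frac{17514}{227} \approx -77.154$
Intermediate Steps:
$f{\left(d,z \right)} = \frac{2 z}{8 + d}$
$E = -7$
$\left(11 + \frac{1}{46 - f{\left(2,3 \right)}}\right) E = \left(11 + \frac{1}{46 - 2 \cdot 3 \frac{1}{8 + 2}}\right) \left(-7\right) = \left(11 + \frac{1}{46 - 2 \cdot 3 \cdot \frac{1}{10}}\right) \left(-7\right) = \left(11 + \frac{1}{46 - \frac{3}{5}}\right) \left(-7\right) = \left(11 + \frac{1}{\frac{227}{5}}\right) \left(-7\right) = \left(11 + \frac{5}{227}\right) \left(-7\right) = \frac{2502}{227} \left(-7\right) = - \frac{17514}{227}$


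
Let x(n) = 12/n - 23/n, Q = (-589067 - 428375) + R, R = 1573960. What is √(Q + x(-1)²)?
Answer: √556639 ≈ 746.08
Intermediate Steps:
Q = 556518 (Q = (-589067 - 428375) + 1573960 = -1017442 + 1573960 = 556518)
x(n) = -11/n
√(Q + x(-1)²) = √(556518 + (-11/(-1))²) = √(556518 + (-11*(-1))²) = √(556518 + 11²) = √(556518 + 121) = √556639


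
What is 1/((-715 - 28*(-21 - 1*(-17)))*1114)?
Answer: -1/671742 ≈ -1.4887e-6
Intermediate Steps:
1/((-715 - 28*(-21 - 1*(-17)))*1114) = 1/((-715 - 28*(-21 + 17))*1114) = 1/((-715 - 28*(-4))*1114) = 1/((-715 + 112)*1114) = 1/(-603*1114) = 1/(-671742) = -1/671742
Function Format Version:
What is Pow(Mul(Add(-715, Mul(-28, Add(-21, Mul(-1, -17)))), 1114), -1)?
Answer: Rational(-1, 671742) ≈ -1.4887e-6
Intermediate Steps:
Pow(Mul(Add(-715, Mul(-28, Add(-21, Mul(-1, -17)))), 1114), -1) = Pow(Mul(Add(-715, Mul(-28, Add(-21, 17))), 1114), -1) = Pow(Mul(Add(-715, Mul(-28, -4)), 1114), -1) = Pow(Mul(Add(-715, 112), 1114), -1) = Pow(Mul(-603, 1114), -1) = Pow(-671742, -1) = Rational(-1, 671742)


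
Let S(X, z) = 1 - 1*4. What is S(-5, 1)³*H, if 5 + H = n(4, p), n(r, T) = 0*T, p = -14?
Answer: 135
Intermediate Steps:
S(X, z) = -3 (S(X, z) = 1 - 4 = -3)
n(r, T) = 0
H = -5 (H = -5 + 0 = -5)
S(-5, 1)³*H = (-3)³*(-5) = -27*(-5) = 135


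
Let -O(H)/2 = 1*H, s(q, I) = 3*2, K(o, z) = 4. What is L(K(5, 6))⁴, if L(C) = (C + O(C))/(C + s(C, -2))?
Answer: 16/625 ≈ 0.025600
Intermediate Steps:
s(q, I) = 6
O(H) = -2*H
L(C) = -C/(6 + C) (L(C) = (C - 2*C)/(C + 6) = (-C)/(6 + C) = -C/(6 + C))
L(K(5, 6))⁴ = (-1*4/(6 + 4))⁴ = (-1*4/10)⁴ = (-1*4*⅒)⁴ = (-⅖)⁴ = 16/625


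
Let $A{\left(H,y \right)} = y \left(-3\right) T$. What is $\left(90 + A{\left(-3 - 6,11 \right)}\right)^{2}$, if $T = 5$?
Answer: $5625$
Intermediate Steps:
$A{\left(H,y \right)} = - 15 y$ ($A{\left(H,y \right)} = y \left(-3\right) 5 = - 3 y 5 = - 15 y$)
$\left(90 + A{\left(-3 - 6,11 \right)}\right)^{2} = \left(90 - 165\right)^{2} = \left(-75\right)^{2} = 5625$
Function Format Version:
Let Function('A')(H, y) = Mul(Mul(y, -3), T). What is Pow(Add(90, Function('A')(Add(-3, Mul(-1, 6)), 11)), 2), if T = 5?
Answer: 5625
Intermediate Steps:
Function('A')(H, y) = Mul(-15, y) (Function('A')(H, y) = Mul(Mul(y, -3), 5) = Mul(Mul(-3, y), 5) = Mul(-15, y))
Pow(Add(90, Function('A')(Add(-3, Mul(-1, 6)), 11)), 2) = Pow(Add(90, Mul(-15, 11)), 2) = Pow(Add(90, -165), 2) = Pow(-75, 2) = 5625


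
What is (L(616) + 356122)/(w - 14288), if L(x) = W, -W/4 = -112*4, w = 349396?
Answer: 178957/167554 ≈ 1.0681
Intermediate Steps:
W = 1792 (W = -(-448)*4 = -4*(-448) = 1792)
L(x) = 1792
(L(616) + 356122)/(w - 14288) = (1792 + 356122)/(349396 - 14288) = 357914/335108 = 357914*(1/335108) = 178957/167554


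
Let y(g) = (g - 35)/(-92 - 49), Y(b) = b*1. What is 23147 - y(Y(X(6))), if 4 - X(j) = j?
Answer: 3263690/141 ≈ 23147.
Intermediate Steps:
X(j) = 4 - j
Y(b) = b
y(g) = 35/141 - g/141 (y(g) = (-35 + g)/(-141) = (-35 + g)*(-1/141) = 35/141 - g/141)
23147 - y(Y(X(6))) = 23147 - (35/141 - (4 - 1*6)/141) = 23147 - (35/141 - (4 - 6)/141) = 23147 - (35/141 - 1/141*(-2)) = 23147 - (35/141 + 2/141) = 23147 - 1*37/141 = 23147 - 37/141 = 3263690/141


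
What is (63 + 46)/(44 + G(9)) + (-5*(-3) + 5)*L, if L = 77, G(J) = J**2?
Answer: 192609/125 ≈ 1540.9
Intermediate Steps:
(63 + 46)/(44 + G(9)) + (-5*(-3) + 5)*L = (63 + 46)/(44 + 9**2) + (-5*(-3) + 5)*77 = 109/(44 + 81) + (15 + 5)*77 = 109/125 + 20*77 = 109*(1/125) + 1540 = 109/125 + 1540 = 192609/125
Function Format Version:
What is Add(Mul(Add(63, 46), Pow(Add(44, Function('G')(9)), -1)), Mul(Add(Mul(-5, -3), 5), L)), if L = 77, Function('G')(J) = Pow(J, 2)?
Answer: Rational(192609, 125) ≈ 1540.9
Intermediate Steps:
Add(Mul(Add(63, 46), Pow(Add(44, Function('G')(9)), -1)), Mul(Add(Mul(-5, -3), 5), L)) = Add(Mul(Add(63, 46), Pow(Add(44, Pow(9, 2)), -1)), Mul(Add(Mul(-5, -3), 5), 77)) = Add(Mul(109, Pow(Add(44, 81), -1)), Mul(Add(15, 5), 77)) = Add(Mul(109, Pow(125, -1)), Mul(20, 77)) = Add(Mul(109, Rational(1, 125)), 1540) = Add(Rational(109, 125), 1540) = Rational(192609, 125)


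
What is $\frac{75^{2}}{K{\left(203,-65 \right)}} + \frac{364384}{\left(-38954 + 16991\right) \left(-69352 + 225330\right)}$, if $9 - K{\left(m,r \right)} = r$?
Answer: $\frac{9634893807167}{126752558118} \approx 76.013$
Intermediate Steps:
$K{\left(m,r \right)} = 9 - r$
$\frac{75^{2}}{K{\left(203,-65 \right)}} + \frac{364384}{\left(-38954 + 16991\right) \left(-69352 + 225330\right)} = \frac{75^{2}}{9 - -65} + \frac{364384}{\left(-38954 + 16991\right) \left(-69352 + 225330\right)} = \frac{5625}{9 + 65} + \frac{364384}{\left(-21963\right) 155978} = \frac{5625}{74} + \frac{364384}{-3425744814} = 5625 \cdot \frac{1}{74} + 364384 \left(- \frac{1}{3425744814}\right) = \frac{5625}{74} - \frac{182192}{1712872407} = \frac{9634893807167}{126752558118}$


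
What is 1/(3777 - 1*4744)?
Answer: -1/967 ≈ -0.0010341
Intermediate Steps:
1/(3777 - 1*4744) = 1/(3777 - 4744) = 1/(-967) = -1/967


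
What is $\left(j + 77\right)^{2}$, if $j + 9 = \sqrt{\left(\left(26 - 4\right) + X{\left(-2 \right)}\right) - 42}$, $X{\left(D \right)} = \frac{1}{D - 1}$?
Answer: $\frac{\left(204 + i \sqrt{183}\right)^{2}}{9} \approx 4603.7 + 613.26 i$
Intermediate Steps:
$X{\left(D \right)} = \frac{1}{-1 + D}$
$j = -9 + \frac{i \sqrt{183}}{3}$ ($j = -9 + \sqrt{\left(\left(26 - 4\right) + \frac{1}{-1 - 2}\right) - 42} = -9 + \sqrt{\left(22 + \frac{1}{-3}\right) - 42} = -9 + \sqrt{\left(22 - \frac{1}{3}\right) - 42} = -9 + \sqrt{\frac{65}{3} - 42} = -9 + \sqrt{- \frac{61}{3}} = -9 + \frac{i \sqrt{183}}{3} \approx -9.0 + 4.5092 i$)
$\left(j + 77\right)^{2} = \left(\left(-9 + \frac{i \sqrt{183}}{3}\right) + 77\right)^{2} = \left(68 + \frac{i \sqrt{183}}{3}\right)^{2}$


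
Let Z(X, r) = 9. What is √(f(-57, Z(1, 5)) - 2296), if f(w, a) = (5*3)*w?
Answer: I*√3151 ≈ 56.134*I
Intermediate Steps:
f(w, a) = 15*w
√(f(-57, Z(1, 5)) - 2296) = √(15*(-57) - 2296) = √(-855 - 2296) = √(-3151) = I*√3151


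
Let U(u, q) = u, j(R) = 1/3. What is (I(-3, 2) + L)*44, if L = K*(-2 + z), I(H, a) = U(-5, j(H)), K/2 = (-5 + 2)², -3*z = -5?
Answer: -484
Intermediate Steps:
j(R) = ⅓
z = 5/3 (z = -⅓*(-5) = 5/3 ≈ 1.6667)
K = 18 (K = 2*(-5 + 2)² = 2*(-3)² = 2*9 = 18)
I(H, a) = -5
L = -6 (L = 18*(-2 + 5/3) = 18*(-⅓) = -6)
(I(-3, 2) + L)*44 = (-5 - 6)*44 = -11*44 = -484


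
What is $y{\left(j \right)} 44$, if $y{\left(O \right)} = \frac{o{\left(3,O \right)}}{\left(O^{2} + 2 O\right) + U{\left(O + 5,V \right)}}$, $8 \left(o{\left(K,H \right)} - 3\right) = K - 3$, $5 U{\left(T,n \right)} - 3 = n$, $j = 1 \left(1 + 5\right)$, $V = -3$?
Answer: $\frac{11}{4} \approx 2.75$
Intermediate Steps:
$j = 6$ ($j = 1 \cdot 6 = 6$)
$U{\left(T,n \right)} = \frac{3}{5} + \frac{n}{5}$
$o{\left(K,H \right)} = \frac{21}{8} + \frac{K}{8}$ ($o{\left(K,H \right)} = 3 + \frac{K - 3}{8} = 3 + \frac{-3 + K}{8} = 3 + \left(- \frac{3}{8} + \frac{K}{8}\right) = \frac{21}{8} + \frac{K}{8}$)
$y{\left(O \right)} = \frac{3}{O^{2} + 2 O}$ ($y{\left(O \right)} = \frac{\frac{21}{8} + \frac{1}{8} \cdot 3}{\left(O^{2} + 2 O\right) + \left(\frac{3}{5} + \frac{1}{5} \left(-3\right)\right)} = \frac{\frac{21}{8} + \frac{3}{8}}{\left(O^{2} + 2 O\right) + \left(\frac{3}{5} - \frac{3}{5}\right)} = \frac{3}{\left(O^{2} + 2 O\right) + 0} = \frac{3}{O^{2} + 2 O}$)
$y{\left(j \right)} 44 = \frac{3}{6 \left(2 + 6\right)} 44 = 3 \cdot \frac{1}{6} \cdot \frac{1}{8} \cdot 44 = \frac{1}{16} \cdot 44 = \frac{11}{4}$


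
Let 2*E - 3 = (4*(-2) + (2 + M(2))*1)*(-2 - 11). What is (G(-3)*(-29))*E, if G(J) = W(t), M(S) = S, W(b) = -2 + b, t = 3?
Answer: -1595/2 ≈ -797.50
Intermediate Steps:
G(J) = 1 (G(J) = -2 + 3 = 1)
E = 55/2 (E = 3/2 + ((4*(-2) + (2 + 2)*1)*(-2 - 11))/2 = 3/2 + ((-8 + 4*1)*(-13))/2 = 3/2 + ((-8 + 4)*(-13))/2 = 3/2 + (-4*(-13))/2 = 3/2 + (1/2)*52 = 3/2 + 26 = 55/2 ≈ 27.500)
(G(-3)*(-29))*E = (1*(-29))*(55/2) = -29*55/2 = -1595/2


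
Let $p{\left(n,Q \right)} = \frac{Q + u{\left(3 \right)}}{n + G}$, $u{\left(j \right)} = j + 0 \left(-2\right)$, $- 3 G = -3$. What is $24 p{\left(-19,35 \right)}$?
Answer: $- \frac{152}{3} \approx -50.667$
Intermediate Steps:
$G = 1$ ($G = \left(- \frac{1}{3}\right) \left(-3\right) = 1$)
$u{\left(j \right)} = j$ ($u{\left(j \right)} = j + 0 = j$)
$p{\left(n,Q \right)} = \frac{3 + Q}{1 + n}$ ($p{\left(n,Q \right)} = \frac{Q + 3}{n + 1} = \frac{3 + Q}{1 + n}$)
$24 p{\left(-19,35 \right)} = 24 \frac{3 + 35}{1 - 19} = 24 \frac{1}{-18} \cdot 38 = 24 \left(\left(- \frac{1}{18}\right) 38\right) = 24 \left(- \frac{19}{9}\right) = - \frac{152}{3}$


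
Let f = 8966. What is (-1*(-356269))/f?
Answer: 356269/8966 ≈ 39.736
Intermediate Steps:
(-1*(-356269))/f = -1*(-356269)/8966 = 356269*(1/8966) = 356269/8966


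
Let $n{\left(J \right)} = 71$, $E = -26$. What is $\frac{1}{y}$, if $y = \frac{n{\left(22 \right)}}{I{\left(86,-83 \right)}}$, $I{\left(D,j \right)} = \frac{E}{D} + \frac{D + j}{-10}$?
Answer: $- \frac{259}{30530} \approx -0.0084835$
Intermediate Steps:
$I{\left(D,j \right)} = - \frac{26}{D} - \frac{D}{10} - \frac{j}{10}$ ($I{\left(D,j \right)} = - \frac{26}{D} + \frac{D + j}{-10} = - \frac{26}{D} + \left(D + j\right) \left(- \frac{1}{10}\right) = - \frac{26}{D} - \left(\frac{D}{10} + \frac{j}{10}\right) = - \frac{26}{D} - \frac{D}{10} - \frac{j}{10}$)
$y = - \frac{30530}{259}$ ($y = \frac{71}{\frac{1}{10} \cdot \frac{1}{86} \left(-260 - 86 \left(86 - 83\right)\right)} = \frac{71}{\frac{1}{10} \cdot \frac{1}{86} \left(-260 - 86 \cdot 3\right)} = \frac{71}{\frac{1}{10} \cdot \frac{1}{86} \left(-260 - 258\right)} = \frac{71}{\frac{1}{10} \cdot \frac{1}{86} \left(-518\right)} = \frac{71}{- \frac{259}{430}} = 71 \left(- \frac{430}{259}\right) = - \frac{30530}{259} \approx -117.88$)
$\frac{1}{y} = \frac{1}{- \frac{30530}{259}} = - \frac{259}{30530}$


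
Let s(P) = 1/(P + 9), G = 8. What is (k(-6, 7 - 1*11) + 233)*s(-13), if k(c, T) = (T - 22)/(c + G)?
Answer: -55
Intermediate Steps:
s(P) = 1/(9 + P)
k(c, T) = (-22 + T)/(8 + c) (k(c, T) = (T - 22)/(c + 8) = (-22 + T)/(8 + c))
(k(-6, 7 - 1*11) + 233)*s(-13) = ((-22 + (7 - 1*11))/(8 - 6) + 233)/(9 - 13) = ((-22 + (7 - 11))/2 + 233)/(-4) = ((-22 - 4)/2 + 233)*(-¼) = ((½)*(-26) + 233)*(-¼) = (-13 + 233)*(-¼) = 220*(-¼) = -55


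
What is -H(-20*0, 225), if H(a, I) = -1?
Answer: 1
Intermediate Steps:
-H(-20*0, 225) = -1*(-1) = 1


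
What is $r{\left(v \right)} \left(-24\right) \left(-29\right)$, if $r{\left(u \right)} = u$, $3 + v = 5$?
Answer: $1392$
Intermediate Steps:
$v = 2$ ($v = -3 + 5 = 2$)
$r{\left(v \right)} \left(-24\right) \left(-29\right) = 2 \left(-24\right) \left(-29\right) = \left(-48\right) \left(-29\right) = 1392$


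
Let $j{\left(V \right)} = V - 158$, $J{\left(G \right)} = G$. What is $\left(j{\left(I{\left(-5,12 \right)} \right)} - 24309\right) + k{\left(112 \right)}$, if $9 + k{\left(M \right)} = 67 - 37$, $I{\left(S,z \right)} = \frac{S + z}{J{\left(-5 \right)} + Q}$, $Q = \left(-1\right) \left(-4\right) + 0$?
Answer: $-24453$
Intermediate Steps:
$Q = 4$ ($Q = 4 + 0 = 4$)
$I{\left(S,z \right)} = - S - z$ ($I{\left(S,z \right)} = \frac{S + z}{-5 + 4} = \frac{S + z}{-1} = \left(S + z\right) \left(-1\right) = - S - z$)
$k{\left(M \right)} = 21$ ($k{\left(M \right)} = -9 + \left(67 - 37\right) = -9 + 30 = 21$)
$j{\left(V \right)} = -158 + V$
$\left(j{\left(I{\left(-5,12 \right)} \right)} - 24309\right) + k{\left(112 \right)} = \left(\left(-158 - 7\right) - 24309\right) + 21 = \left(-165 - 24309\right) + 21 = -24474 + 21 = -24453$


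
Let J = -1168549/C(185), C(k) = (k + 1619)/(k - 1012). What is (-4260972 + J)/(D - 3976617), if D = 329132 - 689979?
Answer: 6720403465/7824785056 ≈ 0.85886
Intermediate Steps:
D = -360847
C(k) = (1619 + k)/(-1012 + k)
J = 966390023/1804 (J = -1168549*(-1012 + 185)/(1619 + 185) = -1168549/(1804/(-827)) = -1168549/((-1/827*1804)) = -1168549/(-1804/827) = -1168549*(-827/1804) = 966390023/1804 ≈ 5.3569e+5)
(-4260972 + J)/(D - 3976617) = (-4260972 + 966390023/1804)/(-360847 - 3976617) = -6720403465/1804/(-4337464) = -6720403465/1804*(-1/4337464) = 6720403465/7824785056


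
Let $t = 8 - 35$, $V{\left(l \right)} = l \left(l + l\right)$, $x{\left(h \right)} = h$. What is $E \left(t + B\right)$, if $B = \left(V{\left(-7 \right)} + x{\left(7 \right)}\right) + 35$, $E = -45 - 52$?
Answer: $-10961$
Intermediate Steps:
$E = -97$ ($E = -45 - 52 = -97$)
$V{\left(l \right)} = 2 l^{2}$ ($V{\left(l \right)} = l 2 l = 2 l^{2}$)
$t = -27$ ($t = 8 - 35 = -27$)
$B = 140$ ($B = \left(2 \left(-7\right)^{2} + 7\right) + 35 = \left(2 \cdot 49 + 7\right) + 35 = \left(98 + 7\right) + 35 = 105 + 35 = 140$)
$E \left(t + B\right) = - 97 \left(-27 + 140\right) = \left(-97\right) 113 = -10961$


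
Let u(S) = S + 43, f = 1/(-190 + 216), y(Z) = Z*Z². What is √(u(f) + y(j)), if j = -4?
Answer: I*√14170/26 ≈ 4.5784*I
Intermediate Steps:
y(Z) = Z³
f = 1/26 ≈ 0.038462
u(S) = 43 + S
√(u(f) + y(j)) = √((43 + 1/26) + (-4)³) = √(1119/26 - 64) = √(-545/26) = I*√14170/26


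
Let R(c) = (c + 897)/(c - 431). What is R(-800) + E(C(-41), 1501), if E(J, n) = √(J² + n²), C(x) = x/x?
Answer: -97/1231 + √2253002 ≈ 1500.9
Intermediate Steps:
C(x) = 1
R(c) = (897 + c)/(-431 + c)
R(-800) + E(C(-41), 1501) = (897 - 800)/(-431 - 800) + √(1² + 1501²) = 97/(-1231) + √(1 + 2253001) = -1/1231*97 + √2253002 = -97/1231 + √2253002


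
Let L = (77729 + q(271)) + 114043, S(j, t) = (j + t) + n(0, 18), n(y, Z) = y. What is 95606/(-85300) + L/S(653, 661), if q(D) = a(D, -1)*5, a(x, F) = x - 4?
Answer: 681100034/4670175 ≈ 145.84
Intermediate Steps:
a(x, F) = -4 + x
S(j, t) = j + t (S(j, t) = (j + t) + 0 = j + t)
q(D) = -20 + 5*D (q(D) = (-4 + D)*5 = -20 + 5*D)
L = 193107 (L = (77729 + (-20 + 5*271)) + 114043 = (77729 + (-20 + 1355)) + 114043 = (77729 + 1335) + 114043 = 79064 + 114043 = 193107)
95606/(-85300) + L/S(653, 661) = 95606/(-85300) + 193107/(653 + 661) = 95606*(-1/85300) + 193107/1314 = -47803/42650 + 193107*(1/1314) = -47803/42650 + 64369/438 = 681100034/4670175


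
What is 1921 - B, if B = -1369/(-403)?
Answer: 772794/403 ≈ 1917.6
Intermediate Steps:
B = 1369/403 (B = -1369*(-1/403) = 1369/403 ≈ 3.3970)
1921 - B = 1921 - 1*1369/403 = 1921 - 1369/403 = 772794/403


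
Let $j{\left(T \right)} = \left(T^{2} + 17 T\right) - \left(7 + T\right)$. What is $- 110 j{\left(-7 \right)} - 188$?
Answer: $7512$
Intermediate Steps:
$j{\left(T \right)} = -7 + T^{2} + 16 T$
$- 110 j{\left(-7 \right)} - 188 = - 110 \left(-7 + \left(-7\right)^{2} + 16 \left(-7\right)\right) - 188 = - 110 \left(-7 + 49 - 112\right) - 188 = \left(-110\right) \left(-70\right) - 188 = 7700 - 188 = 7512$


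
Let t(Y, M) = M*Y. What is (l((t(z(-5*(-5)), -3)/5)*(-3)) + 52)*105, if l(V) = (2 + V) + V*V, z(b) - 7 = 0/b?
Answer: 118314/5 ≈ 23663.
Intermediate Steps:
z(b) = 7 (z(b) = 7 + 0/b = 7 + 0 = 7)
l(V) = 2 + V + V² (l(V) = (2 + V) + V² = 2 + V + V²)
(l((t(z(-5*(-5)), -3)/5)*(-3)) + 52)*105 = ((2 + (-3*7/5)*(-3) + ((-3*7/5)*(-3))²) + 52)*105 = ((2 - 21*⅕*(-3) + (-21*⅕*(-3))²) + 52)*105 = ((2 - 21/5*(-3) + (-21/5*(-3))²) + 52)*105 = ((2 + 63/5 + (63/5)²) + 52)*105 = ((2 + 63/5 + 3969/25) + 52)*105 = (4334/25 + 52)*105 = (5634/25)*105 = 118314/5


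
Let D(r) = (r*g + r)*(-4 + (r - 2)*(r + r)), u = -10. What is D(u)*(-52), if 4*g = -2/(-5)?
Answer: 134992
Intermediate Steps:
g = 1/10 (g = (-2/(-5))/4 = (-2*(-1/5))/4 = (1/4)*(2/5) = 1/10 ≈ 0.10000)
D(r) = 11*r*(-4 + 2*r*(-2 + r))/10 (D(r) = (r*(1/10) + r)*(-4 + (r - 2)*(r + r)) = (r/10 + r)*(-4 + (-2 + r)*(2*r)) = (11*r/10)*(-4 + 2*r*(-2 + r)) = 11*r*(-4 + 2*r*(-2 + r))/10)
D(u)*(-52) = ((11/5)*(-10)*(-2 + (-10)**2 - 2*(-10)))*(-52) = ((11/5)*(-10)*(-2 + 100 + 20))*(-52) = ((11/5)*(-10)*118)*(-52) = -2596*(-52) = 134992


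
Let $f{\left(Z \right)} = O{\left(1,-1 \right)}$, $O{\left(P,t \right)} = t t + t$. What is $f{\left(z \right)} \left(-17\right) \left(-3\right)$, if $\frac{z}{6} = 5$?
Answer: $0$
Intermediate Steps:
$z = 30$ ($z = 6 \cdot 5 = 30$)
$O{\left(P,t \right)} = t + t^{2}$ ($O{\left(P,t \right)} = t^{2} + t = t + t^{2}$)
$f{\left(Z \right)} = 0$ ($f{\left(Z \right)} = - (1 - 1) = \left(-1\right) 0 = 0$)
$f{\left(z \right)} \left(-17\right) \left(-3\right) = 0 \left(-17\right) \left(-3\right) = 0 \left(-3\right) = 0$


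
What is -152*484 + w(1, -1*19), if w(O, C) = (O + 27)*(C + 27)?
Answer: -73344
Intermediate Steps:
w(O, C) = (27 + C)*(27 + O) (w(O, C) = (27 + O)*(27 + C) = (27 + C)*(27 + O))
-152*484 + w(1, -1*19) = -152*484 + (729 + 27*(-1*19) + 27*1 - 1*19*1) = -73568 + (729 + 27*(-19) + 27 - 19*1) = -73568 + (729 - 513 + 27 - 19) = -73568 + 224 = -73344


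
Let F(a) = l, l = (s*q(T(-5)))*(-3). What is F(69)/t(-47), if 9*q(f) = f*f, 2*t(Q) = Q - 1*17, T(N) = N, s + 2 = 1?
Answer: -25/96 ≈ -0.26042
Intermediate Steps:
s = -1 (s = -2 + 1 = -1)
t(Q) = -17/2 + Q/2 (t(Q) = (Q - 1*17)/2 = (Q - 17)/2 = (-17 + Q)/2 = -17/2 + Q/2)
q(f) = f²/9 (q(f) = (f*f)/9 = f²/9)
l = 25/3 (l = -(-5)²/9*(-3) = -25/9*(-3) = 25/3 ≈ 8.3333)
F(a) = 25/3
F(69)/t(-47) = 25/(3*(-17/2 + (½)*(-47))) = 25/(3*(-17/2 - 47/2)) = (25/3)/(-32) = (25/3)*(-1/32) = -25/96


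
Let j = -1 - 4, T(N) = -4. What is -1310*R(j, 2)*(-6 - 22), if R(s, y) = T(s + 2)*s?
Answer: 733600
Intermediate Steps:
j = -5
R(s, y) = -4*s
-1310*R(j, 2)*(-6 - 22) = -1310*(-4*(-5))*(-6 - 22) = -26200*(-28) = -1310*(-560) = 733600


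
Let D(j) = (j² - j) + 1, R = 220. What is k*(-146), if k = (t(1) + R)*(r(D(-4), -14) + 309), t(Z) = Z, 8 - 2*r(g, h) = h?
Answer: -10325120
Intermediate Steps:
D(j) = 1 + j² - j
r(g, h) = 4 - h/2
k = 70720 (k = (1 + 220)*((4 - ½*(-14)) + 309) = 221*((4 + 7) + 309) = 221*(11 + 309) = 221*320 = 70720)
k*(-146) = 70720*(-146) = -10325120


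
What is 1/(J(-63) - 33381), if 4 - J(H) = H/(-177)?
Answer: -59/1969264 ≈ -2.9960e-5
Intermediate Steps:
J(H) = 4 + H/177 (J(H) = 4 - H/(-177) = 4 - H*(-1)/177 = 4 - (-1)*H/177 = 4 + H/177)
1/(J(-63) - 33381) = 1/((4 + (1/177)*(-63)) - 33381) = 1/((4 - 21/59) - 33381) = 1/(215/59 - 33381) = 1/(-1969264/59) = -59/1969264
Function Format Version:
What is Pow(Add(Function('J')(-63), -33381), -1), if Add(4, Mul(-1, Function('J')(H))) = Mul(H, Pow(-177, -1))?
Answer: Rational(-59, 1969264) ≈ -2.9960e-5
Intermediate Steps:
Function('J')(H) = Add(4, Mul(Rational(1, 177), H)) (Function('J')(H) = Add(4, Mul(-1, Mul(H, Pow(-177, -1)))) = Add(4, Mul(-1, Mul(H, Rational(-1, 177)))) = Add(4, Mul(-1, Mul(Rational(-1, 177), H))) = Add(4, Mul(Rational(1, 177), H)))
Pow(Add(Function('J')(-63), -33381), -1) = Pow(Add(Add(4, Mul(Rational(1, 177), -63)), -33381), -1) = Pow(Add(Add(4, Rational(-21, 59)), -33381), -1) = Pow(Add(Rational(215, 59), -33381), -1) = Pow(Rational(-1969264, 59), -1) = Rational(-59, 1969264)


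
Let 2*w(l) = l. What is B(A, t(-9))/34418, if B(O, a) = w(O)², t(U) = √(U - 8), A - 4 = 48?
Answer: 338/17209 ≈ 0.019641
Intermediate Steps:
A = 52 (A = 4 + 48 = 52)
w(l) = l/2
t(U) = √(-8 + U)
B(O, a) = O²/4 (B(O, a) = (O/2)² = O²/4)
B(A, t(-9))/34418 = ((¼)*52²)/34418 = ((¼)*2704)*(1/34418) = 676*(1/34418) = 338/17209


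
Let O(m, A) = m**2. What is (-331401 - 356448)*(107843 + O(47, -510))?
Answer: -75699158148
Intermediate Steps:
(-331401 - 356448)*(107843 + O(47, -510)) = (-331401 - 356448)*(107843 + 47**2) = -687849*(107843 + 2209) = -687849*110052 = -75699158148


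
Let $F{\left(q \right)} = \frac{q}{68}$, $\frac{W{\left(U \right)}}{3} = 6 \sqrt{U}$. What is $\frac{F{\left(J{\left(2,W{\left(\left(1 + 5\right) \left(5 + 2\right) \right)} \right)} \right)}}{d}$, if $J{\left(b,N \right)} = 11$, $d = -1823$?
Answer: $- \frac{11}{123964} \approx -8.8735 \cdot 10^{-5}$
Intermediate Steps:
$W{\left(U \right)} = 18 \sqrt{U}$ ($W{\left(U \right)} = 3 \cdot 6 \sqrt{U} = 18 \sqrt{U}$)
$F{\left(q \right)} = \frac{q}{68}$ ($F{\left(q \right)} = q \frac{1}{68} = \frac{q}{68}$)
$\frac{F{\left(J{\left(2,W{\left(\left(1 + 5\right) \left(5 + 2\right) \right)} \right)} \right)}}{d} = \frac{\frac{1}{68} \cdot 11}{-1823} = \frac{11}{68} \left(- \frac{1}{1823}\right) = - \frac{11}{123964}$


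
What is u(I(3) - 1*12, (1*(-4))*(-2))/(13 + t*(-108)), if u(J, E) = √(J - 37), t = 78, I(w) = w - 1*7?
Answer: -I*√53/8411 ≈ -0.00086555*I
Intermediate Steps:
I(w) = -7 + w (I(w) = w - 7 = -7 + w)
u(J, E) = √(-37 + J)
u(I(3) - 1*12, (1*(-4))*(-2))/(13 + t*(-108)) = √(-37 + ((-7 + 3) - 1*12))/(13 + 78*(-108)) = √(-37 + (-4 - 12))/(13 - 8424) = √(-37 - 16)/(-8411) = √(-53)*(-1/8411) = (I*√53)*(-1/8411) = -I*√53/8411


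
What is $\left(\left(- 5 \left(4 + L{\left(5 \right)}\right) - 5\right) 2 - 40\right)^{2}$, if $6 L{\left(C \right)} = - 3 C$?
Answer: $4225$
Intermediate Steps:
$L{\left(C \right)} = - \frac{C}{2}$ ($L{\left(C \right)} = \frac{\left(-3\right) C}{6} = - \frac{C}{2}$)
$\left(\left(- 5 \left(4 + L{\left(5 \right)}\right) - 5\right) 2 - 40\right)^{2} = \left(\left(- 5 \left(4 - \frac{5}{2}\right) - 5\right) 2 - 40\right)^{2} = \left(\left(\left(-5\right) \frac{3}{2} - 5\right) 2 - 40\right)^{2} = \left(\left(- \frac{15}{2} - 5\right) 2 - 40\right)^{2} = \left(\left(- \frac{25}{2}\right) 2 - 40\right)^{2} = \left(-25 - 40\right)^{2} = \left(-65\right)^{2} = 4225$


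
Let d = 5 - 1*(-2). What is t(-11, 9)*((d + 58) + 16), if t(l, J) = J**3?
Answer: 59049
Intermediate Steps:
d = 7 (d = 5 + 2 = 7)
t(-11, 9)*((d + 58) + 16) = 9**3*((7 + 58) + 16) = 729*(65 + 16) = 729*81 = 59049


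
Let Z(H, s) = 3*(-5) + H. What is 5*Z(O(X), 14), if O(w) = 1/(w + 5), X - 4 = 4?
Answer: -970/13 ≈ -74.615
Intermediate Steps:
X = 8 (X = 4 + 4 = 8)
O(w) = 1/(5 + w)
Z(H, s) = -15 + H
5*Z(O(X), 14) = 5*(-15 + 1/(5 + 8)) = 5*(-15 + 1/13) = 5*(-194/13) = -970/13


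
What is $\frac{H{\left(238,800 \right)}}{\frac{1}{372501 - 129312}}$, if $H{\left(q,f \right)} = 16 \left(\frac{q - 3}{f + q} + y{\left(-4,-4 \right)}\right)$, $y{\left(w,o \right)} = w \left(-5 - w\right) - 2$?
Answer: $\frac{1498692744}{173} \approx 8.663 \cdot 10^{6}$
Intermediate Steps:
$y{\left(w,o \right)} = -2 + w \left(-5 - w\right)$
$H{\left(q,f \right)} = 32 + \frac{16 \left(-3 + q\right)}{f + q}$ ($H{\left(q,f \right)} = 16 \left(\frac{q - 3}{f + q} - -2\right) = 16 \left(\frac{-3 + q}{f + q} - -2\right) = 16 \left(\frac{-3 + q}{f + q} + 2\right) = 16 \left(2 + \frac{-3 + q}{f + q}\right) = 32 + \frac{16 \left(-3 + q\right)}{f + q}$)
$\frac{H{\left(238,800 \right)}}{\frac{1}{372501 - 129312}} = \frac{16 \frac{1}{800 + 238} \left(-3 + 2 \cdot 800 + 3 \cdot 238\right)}{\frac{1}{372501 - 129312}} = \frac{16 \cdot \frac{1}{1038} \left(-3 + 1600 + 714\right)}{\frac{1}{243189}} = 16 \cdot \frac{1}{1038} \cdot 2311 \frac{1}{\frac{1}{243189}} = \frac{18488}{519} \cdot 243189 = \frac{1498692744}{173}$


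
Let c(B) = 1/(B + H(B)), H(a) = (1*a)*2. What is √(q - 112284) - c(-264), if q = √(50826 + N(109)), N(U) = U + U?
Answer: 1/792 + √(-112284 + 2*√12761) ≈ 0.0012626 + 334.75*I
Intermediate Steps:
H(a) = 2*a (H(a) = a*2 = 2*a)
N(U) = 2*U
q = 2*√12761 (q = √(50826 + 2*109) = √(50826 + 218) = √51044 = 2*√12761 ≈ 225.93)
c(B) = 1/(3*B) (c(B) = 1/(B + 2*B) = 1/(3*B))
√(q - 112284) - c(-264) = √(2*√12761 - 112284) - 1/(3*(-264)) = √(-112284 + 2*√12761) - (-1)/(3*264) = √(-112284 + 2*√12761) - 1*(-1/792) = √(-112284 + 2*√12761) + 1/792 = 1/792 + √(-112284 + 2*√12761)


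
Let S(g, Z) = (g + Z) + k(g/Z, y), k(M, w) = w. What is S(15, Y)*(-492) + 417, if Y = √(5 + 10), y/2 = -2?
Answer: -4995 - 492*√15 ≈ -6900.5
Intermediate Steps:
y = -4 (y = 2*(-2) = -4)
Y = √15 ≈ 3.8730
S(g, Z) = -4 + Z + g (S(g, Z) = (g + Z) - 4 = (Z + g) - 4 = -4 + Z + g)
S(15, Y)*(-492) + 417 = (-4 + √15 + 15)*(-492) + 417 = (11 + √15)*(-492) + 417 = (-5412 - 492*√15) + 417 = -4995 - 492*√15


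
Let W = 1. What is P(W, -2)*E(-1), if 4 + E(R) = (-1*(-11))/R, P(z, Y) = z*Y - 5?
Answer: 105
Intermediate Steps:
P(z, Y) = -5 + Y*z (P(z, Y) = Y*z - 5 = -5 + Y*z)
E(R) = -4 + 11/R (E(R) = -4 + (-1*(-11))/R = -4 + 11/R)
P(W, -2)*E(-1) = (-5 - 2*1)*(-4 + 11/(-1)) = (-5 - 2)*(-4 + 11*(-1)) = -7*(-4 - 11) = -7*(-15) = 105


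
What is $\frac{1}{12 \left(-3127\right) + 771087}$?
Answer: $\frac{1}{733563} \approx 1.3632 \cdot 10^{-6}$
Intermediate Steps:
$\frac{1}{12 \left(-3127\right) + 771087} = \frac{1}{-37524 + 771087} = \frac{1}{733563}$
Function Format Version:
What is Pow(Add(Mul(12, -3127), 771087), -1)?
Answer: Rational(1, 733563) ≈ 1.3632e-6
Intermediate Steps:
Pow(Add(Mul(12, -3127), 771087), -1) = Pow(Add(-37524, 771087), -1) = Pow(733563, -1) = Rational(1, 733563)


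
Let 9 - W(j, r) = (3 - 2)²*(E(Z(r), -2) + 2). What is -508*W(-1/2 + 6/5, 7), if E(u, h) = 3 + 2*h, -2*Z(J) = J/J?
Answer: -4064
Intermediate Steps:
Z(J) = -½ (Z(J) = -J/(2*J) = -½*1 = -½)
W(j, r) = 8 (W(j, r) = 9 - (3 - 2)²*((3 + 2*(-2)) + 2) = 9 - 1²*((3 - 4) + 2) = 9 - (-1 + 2) = 9 - 1 = 8)
-508*W(-1/2 + 6/5, 7) = -508*8 = -4064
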